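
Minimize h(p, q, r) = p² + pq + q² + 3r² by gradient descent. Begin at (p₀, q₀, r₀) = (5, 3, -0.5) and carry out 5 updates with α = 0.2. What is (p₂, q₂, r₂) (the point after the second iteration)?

∇h = (2p + q, p + 2q, 6r)
Step 1: at (5, 3, -0.5), ∇h = (13, 11, -3) → (5, 3, -0.5) − 0.2·(13, 11, -3) = (2.4, 0.8, 0.1)
Step 2: at (2.4, 0.8, 0.1), ∇h = (5.6, 4, 0.6) → (2.4, 0.8, 0.1) − 0.2·(5.6, 4, 0.6) = (1.28, 0, -0.02)

(1.28, 0, -0.02)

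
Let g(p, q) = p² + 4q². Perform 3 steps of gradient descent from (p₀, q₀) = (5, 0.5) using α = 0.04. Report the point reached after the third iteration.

∇g = (2p, 8q)
(p₁, q₁) = (5, 0.5) − 0.04·(10, 4) = (4.6, 0.34)
(p₂, q₂) = (4.6, 0.34) − 0.04·(9.2, 2.72) = (4.232, 0.2312)
(p₃, q₃) = (4.232, 0.2312) − 0.04·(8.464, 1.8496) = (3.89344, 0.157216)

(3.89344, 0.157216)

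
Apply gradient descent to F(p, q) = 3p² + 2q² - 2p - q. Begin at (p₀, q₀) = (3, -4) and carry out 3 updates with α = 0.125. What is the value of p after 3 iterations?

0.375

∇F = (6p - 2, 4q - 1)
Step 1: at (3, -4), ∇F = (16, -17) → (3, -4) − 0.125·(16, -17) = (1, -1.875)
Step 2: at (1, -1.875), ∇F = (4, -8.5) → (1, -1.875) − 0.125·(4, -8.5) = (0.5, -0.8125)
Step 3: at (0.5, -0.8125), ∇F = (1, -4.25) → (0.5, -0.8125) − 0.125·(1, -4.25) = (0.375, -0.28125)
p = 0.375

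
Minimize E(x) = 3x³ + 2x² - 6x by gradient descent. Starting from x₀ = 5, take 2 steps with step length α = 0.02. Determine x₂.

E′(x) = 9x² + 4x - 6
x₁ = 5 − 0.02·239 = 0.22
x₂ = 0.22 − 0.02·(-4.6844) = 0.313688

0.313688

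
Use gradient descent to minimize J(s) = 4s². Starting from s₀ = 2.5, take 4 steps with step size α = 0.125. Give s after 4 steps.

J′(s) = 8s
Step 1: J′(2.5) = 20; s₁ = 2.5 − 0.125·20 = 0
Step 2: J′(0) = 0; s₂ = 0 − 0.125·0 = 0
Step 3: J′(0) = 0; s₃ = 0 − 0.125·0 = 0
Step 4: J′(0) = 0; s₄ = 0 − 0.125·0 = 0

0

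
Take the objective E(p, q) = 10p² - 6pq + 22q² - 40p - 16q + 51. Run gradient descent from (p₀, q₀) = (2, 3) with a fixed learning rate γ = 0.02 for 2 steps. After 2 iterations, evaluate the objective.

1.89000448

∇E = (20p - 6q - 40, -6p + 44q - 16)
(p₁, q₁) = (2, 3) − 0.02·(-18, 104) = (2.36, 0.92)
(p₂, q₂) = (2.36, 0.92) − 0.02·(1.68, 10.32) = (2.3264, 0.7136)
E(2.3264, 0.7136) = 1.89000448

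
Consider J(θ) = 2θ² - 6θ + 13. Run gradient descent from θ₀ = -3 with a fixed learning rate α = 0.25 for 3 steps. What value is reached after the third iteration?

J′(θ) = 4θ - 6
Step 1: J′(-3) = -18; θ₁ = -3 − 0.25·(-18) = 1.5
Step 2: J′(1.5) = 0; θ₂ = 1.5 − 0.25·0 = 1.5
Step 3: J′(1.5) = 0; θ₃ = 1.5 − 0.25·0 = 1.5

1.5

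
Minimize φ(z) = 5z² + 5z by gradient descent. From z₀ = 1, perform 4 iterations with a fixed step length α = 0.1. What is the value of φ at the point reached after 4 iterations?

-1.25

φ′(z) = 10z + 5
z₁ = 1 − 0.1·15 = -0.5
z₂ = -0.5 − 0.1·0 = -0.5
z₃ = -0.5 − 0.1·0 = -0.5
z₄ = -0.5 − 0.1·0 = -0.5
φ(-0.5) = -1.25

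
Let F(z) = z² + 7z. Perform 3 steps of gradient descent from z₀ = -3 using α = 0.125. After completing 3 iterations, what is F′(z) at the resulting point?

0.421875

F′(z) = 2z + 7
z₁ = -3 − 0.125·1 = -3.125
z₂ = -3.125 − 0.125·0.75 = -3.21875
z₃ = -3.21875 − 0.125·0.5625 = -3.2890625
F′(z) at (-3.2890625) = 0.421875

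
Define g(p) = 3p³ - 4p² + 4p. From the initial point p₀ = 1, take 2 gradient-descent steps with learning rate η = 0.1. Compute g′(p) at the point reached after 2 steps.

g′(p) = 9p² - 8p + 4
p₁ = 1 − 0.1·5 = 0.5
p₂ = 0.5 − 0.1·2.25 = 0.275
g′(p) at (0.275) = 2.480625

2.480625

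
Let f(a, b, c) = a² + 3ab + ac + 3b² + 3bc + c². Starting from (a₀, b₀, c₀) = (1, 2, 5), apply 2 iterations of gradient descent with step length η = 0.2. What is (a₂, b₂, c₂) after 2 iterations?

(1.12, 0.8, 3.68)

∇f = (2a + 3b + c, 3a + 6b + 3c, a + 3b + 2c)
Step 1: at (1, 2, 5), ∇f = (13, 30, 17) → (1, 2, 5) − 0.2·(13, 30, 17) = (-1.6, -4, 1.6)
Step 2: at (-1.6, -4, 1.6), ∇f = (-13.6, -24, -10.4) → (-1.6, -4, 1.6) − 0.2·(-13.6, -24, -10.4) = (1.12, 0.8, 3.68)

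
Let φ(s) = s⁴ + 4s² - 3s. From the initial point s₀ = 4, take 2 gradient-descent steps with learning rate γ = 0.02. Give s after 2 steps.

-0.97496

φ′(s) = 4s³ + 8s - 3
Step 1: φ′(4) = 285; s₁ = 4 − 0.02·285 = -1.7
Step 2: φ′(-1.7) = -36.252; s₂ = -1.7 − 0.02·(-36.252) = -0.97496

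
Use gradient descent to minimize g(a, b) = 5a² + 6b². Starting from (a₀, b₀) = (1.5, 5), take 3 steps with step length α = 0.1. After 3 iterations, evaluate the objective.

∇g = (10a, 12b)
(a₁, b₁) = (1.5, 5) − 0.1·(15, 60) = (0, -1)
(a₂, b₂) = (0, -1) − 0.1·(0, -12) = (0, 0.2)
(a₃, b₃) = (0, 0.2) − 0.1·(0, 2.4) = (0, -0.04)
g(0, -0.04) = 0.0096

0.0096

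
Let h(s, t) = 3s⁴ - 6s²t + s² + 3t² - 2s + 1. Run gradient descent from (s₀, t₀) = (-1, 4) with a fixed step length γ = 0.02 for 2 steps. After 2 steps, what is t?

3.525952

∇h = (12s³ - 12st + 2s - 2, -6s² + 6t)
Step 1: at (-1, 4), ∇h = (32, 18) → (-1, 4) − 0.02·(32, 18) = (-1.64, 3.64)
Step 2: at (-1.64, 3.64), ∇h = (13.423872, 5.7024) → (-1.64, 3.64) − 0.02·(13.423872, 5.7024) = (-1.90847744, 3.525952)
t = 3.525952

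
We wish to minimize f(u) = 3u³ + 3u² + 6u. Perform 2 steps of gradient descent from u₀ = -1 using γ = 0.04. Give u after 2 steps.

f′(u) = 9u² + 6u + 6
u₁ = -1 − 0.04·9 = -1.36
u₂ = -1.36 − 0.04·14.4864 = -1.939456

-1.939456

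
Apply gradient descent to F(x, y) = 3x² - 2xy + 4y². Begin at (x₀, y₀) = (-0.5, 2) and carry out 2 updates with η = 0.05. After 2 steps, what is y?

0.675

∇F = (6x - 2y, -2x + 8y)
(x₁, y₁) = (-0.5, 2) − 0.05·(-7, 17) = (-0.15, 1.15)
(x₂, y₂) = (-0.15, 1.15) − 0.05·(-3.2, 9.5) = (0.01, 0.675)
y = 0.675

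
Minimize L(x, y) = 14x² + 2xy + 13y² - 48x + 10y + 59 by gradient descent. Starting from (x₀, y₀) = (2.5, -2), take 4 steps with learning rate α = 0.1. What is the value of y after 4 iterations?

∇L = (28x + 2y - 48, 2x + 26y + 10)
Step 1: at (2.5, -2), ∇L = (18, -37) → (2.5, -2) − 0.1·(18, -37) = (0.7, 1.7)
Step 2: at (0.7, 1.7), ∇L = (-25, 55.6) → (0.7, 1.7) − 0.1·(-25, 55.6) = (3.2, -3.86)
Step 3: at (3.2, -3.86), ∇L = (33.88, -83.96) → (3.2, -3.86) − 0.1·(33.88, -83.96) = (-0.188, 4.536)
Step 4: at (-0.188, 4.536), ∇L = (-44.192, 127.56) → (-0.188, 4.536) − 0.1·(-44.192, 127.56) = (4.2312, -8.22)
y = -8.22

-8.22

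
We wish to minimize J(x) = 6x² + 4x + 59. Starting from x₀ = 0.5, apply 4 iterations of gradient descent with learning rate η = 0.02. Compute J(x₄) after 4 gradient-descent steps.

J′(x) = 12x + 4
Step 1: J′(0.5) = 10; x₁ = 0.5 − 0.02·10 = 0.3
Step 2: J′(0.3) = 7.6; x₂ = 0.3 − 0.02·7.6 = 0.148
Step 3: J′(0.148) = 5.776; x₃ = 0.148 − 0.02·5.776 = 0.03248
Step 4: J′(0.03248) = 4.38976; x₄ = 0.03248 − 0.02·4.38976 = -0.0553152
J(-0.0553152) = 58.79709782810624

58.79709782810624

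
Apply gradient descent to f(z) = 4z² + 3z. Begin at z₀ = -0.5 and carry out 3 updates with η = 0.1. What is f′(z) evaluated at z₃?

-0.008

f′(z) = 8z + 3
z₁ = -0.5 − 0.1·(-1) = -0.4
z₂ = -0.4 − 0.1·(-0.2) = -0.38
z₃ = -0.38 − 0.1·(-0.04) = -0.376
f′(z) at (-0.376) = -0.008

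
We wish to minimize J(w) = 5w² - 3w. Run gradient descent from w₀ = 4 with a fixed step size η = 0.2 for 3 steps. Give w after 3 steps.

-3.4

J′(w) = 10w - 3
Step 1: J′(4) = 37; w₁ = 4 − 0.2·37 = -3.4
Step 2: J′(-3.4) = -37; w₂ = -3.4 − 0.2·(-37) = 4
Step 3: J′(4) = 37; w₃ = 4 − 0.2·37 = -3.4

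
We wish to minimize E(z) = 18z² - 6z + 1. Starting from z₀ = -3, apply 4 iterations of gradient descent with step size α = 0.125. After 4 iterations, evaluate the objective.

4064635.580078125

E′(z) = 36z - 6
z₁ = -3 − 0.125·(-114) = 11.25
z₂ = 11.25 − 0.125·399 = -38.625
z₃ = -38.625 − 0.125·(-1396.5) = 135.9375
z₄ = 135.9375 − 0.125·4887.75 = -475.03125
E(-475.03125) = 4064635.580078125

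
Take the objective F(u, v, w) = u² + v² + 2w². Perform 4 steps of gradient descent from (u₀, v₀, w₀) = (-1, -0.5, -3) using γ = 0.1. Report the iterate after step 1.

(-0.8, -0.4, -1.8)

∇F = (2u, 2v, 4w)
Step 1: at (-1, -0.5, -3), ∇F = (-2, -1, -12) → (-1, -0.5, -3) − 0.1·(-2, -1, -12) = (-0.8, -0.4, -1.8)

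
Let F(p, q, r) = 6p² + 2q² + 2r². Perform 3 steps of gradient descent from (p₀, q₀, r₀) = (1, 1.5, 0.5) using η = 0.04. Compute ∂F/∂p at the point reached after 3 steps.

∇F = (12p, 4q, 4r)
Step 1: at (1, 1.5, 0.5), ∇F = (12, 6, 2) → (1, 1.5, 0.5) − 0.04·(12, 6, 2) = (0.52, 1.26, 0.42)
Step 2: at (0.52, 1.26, 0.42), ∇F = (6.24, 5.04, 1.68) → (0.52, 1.26, 0.42) − 0.04·(6.24, 5.04, 1.68) = (0.2704, 1.0584, 0.3528)
Step 3: at (0.2704, 1.0584, 0.3528), ∇F = (3.2448, 4.2336, 1.4112) → (0.2704, 1.0584, 0.3528) − 0.04·(3.2448, 4.2336, 1.4112) = (0.140608, 0.889056, 0.296352)
∂F/∂p at (0.140608, 0.889056, 0.296352) = 1.687296

1.687296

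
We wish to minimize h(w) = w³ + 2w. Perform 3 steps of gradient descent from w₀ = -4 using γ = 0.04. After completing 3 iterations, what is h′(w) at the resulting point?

1653.00219392

h′(w) = 3w² + 2
Step 1: h′(-4) = 50; w₁ = -4 − 0.04·50 = -6
Step 2: h′(-6) = 110; w₂ = -6 − 0.04·110 = -10.4
Step 3: h′(-10.4) = 326.48; w₃ = -10.4 − 0.04·326.48 = -23.4592
h′(w) at (-23.4592) = 1653.00219392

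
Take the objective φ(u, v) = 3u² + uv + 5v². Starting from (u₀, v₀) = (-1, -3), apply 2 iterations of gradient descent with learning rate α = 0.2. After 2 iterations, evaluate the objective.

61.056

∇φ = (6u + v, u + 10v)
(u₁, v₁) = (-1, -3) − 0.2·(-9, -31) = (0.8, 3.2)
(u₂, v₂) = (0.8, 3.2) − 0.2·(8, 32.8) = (-0.8, -3.36)
φ(-0.8, -3.36) = 61.056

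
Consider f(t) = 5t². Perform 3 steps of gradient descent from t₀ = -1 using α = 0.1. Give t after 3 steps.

f′(t) = 10t
t₁ = -1 − 0.1·(-10) = 0
t₂ = 0 − 0.1·0 = 0
t₃ = 0 − 0.1·0 = 0

0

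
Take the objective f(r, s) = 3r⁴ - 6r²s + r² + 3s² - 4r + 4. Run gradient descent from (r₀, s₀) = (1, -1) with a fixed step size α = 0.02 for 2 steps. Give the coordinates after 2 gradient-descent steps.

∇f = (12r³ - 12rs + 2r - 4, -6r² + 6s)
Step 1: at (1, -1), ∇f = (22, -12) → (1, -1) − 0.02·(22, -12) = (0.56, -0.76)
Step 2: at (0.56, -0.76), ∇f = (4.334592, -6.4416) → (0.56, -0.76) − 0.02·(4.334592, -6.4416) = (0.47330816, -0.631168)

(0.47330816, -0.631168)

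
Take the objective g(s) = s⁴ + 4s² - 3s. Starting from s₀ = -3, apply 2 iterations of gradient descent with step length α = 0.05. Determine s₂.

-8.146875

g′(s) = 4s³ + 8s - 3
Step 1: g′(-3) = -135; s₁ = -3 − 0.05·(-135) = 3.75
Step 2: g′(3.75) = 237.9375; s₂ = 3.75 − 0.05·237.9375 = -8.146875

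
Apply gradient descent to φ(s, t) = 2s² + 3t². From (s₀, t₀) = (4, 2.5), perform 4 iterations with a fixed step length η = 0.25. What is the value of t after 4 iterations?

∇φ = (4s, 6t)
(s₁, t₁) = (4, 2.5) − 0.25·(16, 15) = (0, -1.25)
(s₂, t₂) = (0, -1.25) − 0.25·(0, -7.5) = (0, 0.625)
(s₃, t₃) = (0, 0.625) − 0.25·(0, 3.75) = (0, -0.3125)
(s₄, t₄) = (0, -0.3125) − 0.25·(0, -1.875) = (0, 0.15625)
t = 0.15625

0.15625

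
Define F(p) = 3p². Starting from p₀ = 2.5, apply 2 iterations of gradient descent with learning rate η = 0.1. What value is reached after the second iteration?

0.4

F′(p) = 6p
p₁ = 2.5 − 0.1·15 = 1
p₂ = 1 − 0.1·6 = 0.4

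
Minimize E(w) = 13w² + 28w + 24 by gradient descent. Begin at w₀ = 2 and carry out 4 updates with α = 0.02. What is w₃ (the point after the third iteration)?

-0.73664

E′(w) = 26w + 28
w₁ = 2 − 0.02·80 = 0.4
w₂ = 0.4 − 0.02·38.4 = -0.368
w₃ = -0.368 − 0.02·18.432 = -0.73664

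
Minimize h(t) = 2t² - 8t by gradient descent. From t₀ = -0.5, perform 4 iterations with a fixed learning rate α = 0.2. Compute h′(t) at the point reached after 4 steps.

-0.016

h′(t) = 4t - 8
t₁ = -0.5 − 0.2·(-10) = 1.5
t₂ = 1.5 − 0.2·(-2) = 1.9
t₃ = 1.9 − 0.2·(-0.4) = 1.98
t₄ = 1.98 − 0.2·(-0.08) = 1.996
h′(t) at (1.996) = -0.016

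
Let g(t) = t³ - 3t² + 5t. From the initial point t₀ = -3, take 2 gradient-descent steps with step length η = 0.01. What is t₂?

g′(t) = 3t² - 6t + 5
t₁ = -3 − 0.01·50 = -3.5
t₂ = -3.5 − 0.01·62.75 = -4.1275

-4.1275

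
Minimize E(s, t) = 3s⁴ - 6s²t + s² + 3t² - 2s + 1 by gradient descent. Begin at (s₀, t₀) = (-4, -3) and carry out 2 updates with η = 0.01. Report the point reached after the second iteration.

(-13.09790176, -0.113496)

∇E = (12s³ - 12st + 2s - 2, -6s² + 6t)
Step 1: at (-4, -3), ∇E = (-922, -114) → (-4, -3) − 0.01·(-922, -114) = (5.22, -1.86)
Step 2: at (5.22, -1.86), ∇E = (1831.790176, -174.6504) → (5.22, -1.86) − 0.01·(1831.790176, -174.6504) = (-13.09790176, -0.113496)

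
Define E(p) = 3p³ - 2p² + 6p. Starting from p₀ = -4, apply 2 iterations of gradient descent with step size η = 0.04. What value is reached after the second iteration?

-53.337856

E′(p) = 9p² - 4p + 6
Step 1: E′(-4) = 166; p₁ = -4 − 0.04·166 = -10.64
Step 2: E′(-10.64) = 1067.4464; p₂ = -10.64 − 0.04·1067.4464 = -53.337856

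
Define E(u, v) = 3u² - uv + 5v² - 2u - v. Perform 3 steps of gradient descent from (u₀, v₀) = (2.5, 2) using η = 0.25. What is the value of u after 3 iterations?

∇E = (6u - v - 2, -u + 10v - 1)
Step 1: at (2.5, 2), ∇E = (11, 16.5) → (2.5, 2) − 0.25·(11, 16.5) = (-0.25, -2.125)
Step 2: at (-0.25, -2.125), ∇E = (-1.375, -22) → (-0.25, -2.125) − 0.25·(-1.375, -22) = (0.09375, 3.375)
Step 3: at (0.09375, 3.375), ∇E = (-4.8125, 32.65625) → (0.09375, 3.375) − 0.25·(-4.8125, 32.65625) = (1.296875, -4.7890625)
u = 1.296875

1.296875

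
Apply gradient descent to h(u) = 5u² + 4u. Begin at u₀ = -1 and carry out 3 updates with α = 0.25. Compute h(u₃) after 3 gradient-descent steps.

h′(u) = 10u + 4
Step 1: h′(-1) = -6; u₁ = -1 − 0.25·(-6) = 0.5
Step 2: h′(0.5) = 9; u₂ = 0.5 − 0.25·9 = -1.75
Step 3: h′(-1.75) = -13.5; u₃ = -1.75 − 0.25·(-13.5) = 1.625
h(1.625) = 19.703125

19.703125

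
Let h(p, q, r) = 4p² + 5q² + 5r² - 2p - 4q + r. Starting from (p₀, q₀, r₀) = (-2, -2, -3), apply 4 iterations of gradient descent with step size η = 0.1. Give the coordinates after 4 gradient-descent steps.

∇h = (8p - 2, 10q - 4, 10r + 1)
(p₁, q₁, r₁) = (-2, -2, -3) − 0.1·(-18, -24, -29) = (-0.2, 0.4, -0.1)
(p₂, q₂, r₂) = (-0.2, 0.4, -0.1) − 0.1·(-3.6, 0, 0) = (0.16, 0.4, -0.1)
(p₃, q₃, r₃) = (0.16, 0.4, -0.1) − 0.1·(-0.72, 0, 0) = (0.232, 0.4, -0.1)
(p₄, q₄, r₄) = (0.232, 0.4, -0.1) − 0.1·(-0.144, 0, 0) = (0.2464, 0.4, -0.1)

(0.2464, 0.4, -0.1)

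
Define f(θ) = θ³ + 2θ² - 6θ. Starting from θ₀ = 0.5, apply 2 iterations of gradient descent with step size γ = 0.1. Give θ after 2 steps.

f′(θ) = 3θ² + 4θ - 6
θ₁ = 0.5 − 0.1·(-3.25) = 0.825
θ₂ = 0.825 − 0.1·(-0.658125) = 0.8908125

0.8908125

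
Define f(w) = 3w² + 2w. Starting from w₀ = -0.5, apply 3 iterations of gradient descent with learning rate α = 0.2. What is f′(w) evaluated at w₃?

0.008

f′(w) = 6w + 2
Step 1: f′(-0.5) = -1; w₁ = -0.5 − 0.2·(-1) = -0.3
Step 2: f′(-0.3) = 0.2; w₂ = -0.3 − 0.2·0.2 = -0.34
Step 3: f′(-0.34) = -0.04; w₃ = -0.34 − 0.2·(-0.04) = -0.332
f′(w) at (-0.332) = 0.008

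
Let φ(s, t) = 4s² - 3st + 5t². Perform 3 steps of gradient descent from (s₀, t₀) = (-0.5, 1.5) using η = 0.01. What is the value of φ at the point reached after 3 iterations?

∇φ = (8s - 3t, -3s + 10t)
(s₁, t₁) = (-0.5, 1.5) − 0.01·(-8.5, 16.5) = (-0.415, 1.335)
(s₂, t₂) = (-0.415, 1.335) − 0.01·(-7.325, 14.595) = (-0.34175, 1.18905)
(s₃, t₃) = (-0.34175, 1.18905) − 0.01·(-6.30115, 12.91575) = (-0.2787385, 1.0598925)
φ(-0.2787385, 1.0598925) = 6.813939700144

6.813939700144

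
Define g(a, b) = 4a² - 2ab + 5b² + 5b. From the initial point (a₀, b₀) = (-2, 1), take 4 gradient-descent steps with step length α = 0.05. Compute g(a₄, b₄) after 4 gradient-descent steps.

∇g = (8a - 2b, -2a + 10b + 5)
(a₁, b₁) = (-2, 1) − 0.05·(-18, 19) = (-1.1, 0.05)
(a₂, b₂) = (-1.1, 0.05) − 0.05·(-8.9, 7.7) = (-0.655, -0.335)
(a₃, b₃) = (-0.655, -0.335) − 0.05·(-4.57, 2.96) = (-0.4265, -0.483)
(a₄, b₄) = (-0.4265, -0.483) − 0.05·(-2.446, 1.023) = (-0.3042, -0.53415)
g(-0.3042, -0.53415) = -1.1989951875

-1.1989951875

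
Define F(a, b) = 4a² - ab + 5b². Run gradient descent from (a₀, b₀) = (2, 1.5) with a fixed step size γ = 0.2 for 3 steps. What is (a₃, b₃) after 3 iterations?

(-0.008, -0.856)

∇F = (8a - b, -a + 10b)
(a₁, b₁) = (2, 1.5) − 0.2·(14.5, 13) = (-0.9, -1.1)
(a₂, b₂) = (-0.9, -1.1) − 0.2·(-6.1, -10.1) = (0.32, 0.92)
(a₃, b₃) = (0.32, 0.92) − 0.2·(1.64, 8.88) = (-0.008, -0.856)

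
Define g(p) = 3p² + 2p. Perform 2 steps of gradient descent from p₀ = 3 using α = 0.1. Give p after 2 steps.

g′(p) = 6p + 2
p₁ = 3 − 0.1·20 = 1
p₂ = 1 − 0.1·8 = 0.2

0.2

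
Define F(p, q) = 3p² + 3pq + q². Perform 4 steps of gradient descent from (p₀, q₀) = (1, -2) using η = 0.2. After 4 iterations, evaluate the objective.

0.51068928

∇F = (6p + 3q, 3p + 2q)
(p₁, q₁) = (1, -2) − 0.2·(0, -1) = (1, -1.8)
(p₂, q₂) = (1, -1.8) − 0.2·(0.6, -0.6) = (0.88, -1.68)
(p₃, q₃) = (0.88, -1.68) − 0.2·(0.24, -0.72) = (0.832, -1.536)
(p₄, q₄) = (0.832, -1.536) − 0.2·(0.384, -0.576) = (0.7552, -1.4208)
F(0.7552, -1.4208) = 0.51068928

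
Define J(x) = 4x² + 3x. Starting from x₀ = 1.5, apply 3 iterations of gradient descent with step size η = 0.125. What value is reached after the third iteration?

-0.375

J′(x) = 8x + 3
Step 1: J′(1.5) = 15; x₁ = 1.5 − 0.125·15 = -0.375
Step 2: J′(-0.375) = 0; x₂ = -0.375 − 0.125·0 = -0.375
Step 3: J′(-0.375) = 0; x₃ = -0.375 − 0.125·0 = -0.375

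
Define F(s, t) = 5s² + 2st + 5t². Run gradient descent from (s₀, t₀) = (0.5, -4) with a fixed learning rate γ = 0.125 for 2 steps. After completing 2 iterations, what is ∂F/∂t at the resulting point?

∇F = (10s + 2t, 2s + 10t)
Step 1: at (0.5, -4), ∇F = (-3, -39) → (0.5, -4) − 0.125·(-3, -39) = (0.875, 0.875)
Step 2: at (0.875, 0.875), ∇F = (10.5, 10.5) → (0.875, 0.875) − 0.125·(10.5, 10.5) = (-0.4375, -0.4375)
∂F/∂t at (-0.4375, -0.4375) = -5.25

-5.25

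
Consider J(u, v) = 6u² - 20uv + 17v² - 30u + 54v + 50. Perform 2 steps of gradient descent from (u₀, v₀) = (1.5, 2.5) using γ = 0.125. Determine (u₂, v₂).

(-28.6875, 52.53125)

∇J = (12u - 20v - 30, -20u + 34v + 54)
Step 1: at (1.5, 2.5), ∇J = (-62, 109) → (1.5, 2.5) − 0.125·(-62, 109) = (9.25, -11.125)
Step 2: at (9.25, -11.125), ∇J = (303.5, -509.25) → (9.25, -11.125) − 0.125·(303.5, -509.25) = (-28.6875, 52.53125)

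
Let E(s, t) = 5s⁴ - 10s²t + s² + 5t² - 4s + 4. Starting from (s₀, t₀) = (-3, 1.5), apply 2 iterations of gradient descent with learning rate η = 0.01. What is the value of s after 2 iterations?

1.5088

∇E = (20s³ - 20st + 2s - 4, -10s² + 10t)
Step 1: at (-3, 1.5), ∇E = (-460, -75) → (-3, 1.5) − 0.01·(-460, -75) = (1.6, 2.25)
Step 2: at (1.6, 2.25), ∇E = (9.12, -3.1) → (1.6, 2.25) − 0.01·(9.12, -3.1) = (1.5088, 2.281)
s = 1.5088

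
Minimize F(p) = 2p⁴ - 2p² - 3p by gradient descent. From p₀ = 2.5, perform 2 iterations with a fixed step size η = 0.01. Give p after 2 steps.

1.25495424

F′(p) = 8p³ - 4p - 3
Step 1: F′(2.5) = 112; p₁ = 2.5 − 0.01·112 = 1.38
Step 2: F′(1.38) = 12.504576; p₂ = 1.38 − 0.01·12.504576 = 1.25495424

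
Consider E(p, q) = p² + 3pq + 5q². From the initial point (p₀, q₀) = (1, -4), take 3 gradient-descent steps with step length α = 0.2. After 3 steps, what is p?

∇E = (2p + 3q, 3p + 10q)
(p₁, q₁) = (1, -4) − 0.2·(-10, -37) = (3, 3.4)
(p₂, q₂) = (3, 3.4) − 0.2·(16.2, 43) = (-0.24, -5.2)
(p₃, q₃) = (-0.24, -5.2) − 0.2·(-16.08, -52.72) = (2.976, 5.344)
p = 2.976

2.976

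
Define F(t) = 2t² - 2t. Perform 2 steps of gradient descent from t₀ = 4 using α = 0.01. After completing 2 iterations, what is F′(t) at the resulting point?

F′(t) = 4t - 2
Step 1: F′(4) = 14; t₁ = 4 − 0.01·14 = 3.86
Step 2: F′(3.86) = 13.44; t₂ = 3.86 − 0.01·13.44 = 3.7256
F′(t) at (3.7256) = 12.9024

12.9024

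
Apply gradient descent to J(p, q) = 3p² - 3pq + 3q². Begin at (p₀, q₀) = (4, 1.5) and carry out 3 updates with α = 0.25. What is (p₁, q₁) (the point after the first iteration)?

(-0.875, 2.25)

∇J = (6p - 3q, -3p + 6q)
(p₁, q₁) = (4, 1.5) − 0.25·(19.5, -3) = (-0.875, 2.25)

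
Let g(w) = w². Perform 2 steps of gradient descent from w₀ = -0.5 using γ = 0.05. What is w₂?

-0.405

g′(w) = 2w
Step 1: g′(-0.5) = -1; w₁ = -0.5 − 0.05·(-1) = -0.45
Step 2: g′(-0.45) = -0.9; w₂ = -0.45 − 0.05·(-0.9) = -0.405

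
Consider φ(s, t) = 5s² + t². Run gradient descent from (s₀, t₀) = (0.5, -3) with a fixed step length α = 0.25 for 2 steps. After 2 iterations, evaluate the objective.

6.890625

∇φ = (10s, 2t)
Step 1: at (0.5, -3), ∇φ = (5, -6) → (0.5, -3) − 0.25·(5, -6) = (-0.75, -1.5)
Step 2: at (-0.75, -1.5), ∇φ = (-7.5, -3) → (-0.75, -1.5) − 0.25·(-7.5, -3) = (1.125, -0.75)
φ(1.125, -0.75) = 6.890625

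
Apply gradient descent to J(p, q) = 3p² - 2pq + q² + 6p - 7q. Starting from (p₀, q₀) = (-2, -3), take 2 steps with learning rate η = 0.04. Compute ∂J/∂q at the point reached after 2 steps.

-7.6752

∇J = (6p - 2q + 6, -2p + 2q - 7)
(p₁, q₁) = (-2, -3) − 0.04·(0, -9) = (-2, -2.64)
(p₂, q₂) = (-2, -2.64) − 0.04·(-0.72, -8.28) = (-1.9712, -2.3088)
∂J/∂q at (-1.9712, -2.3088) = -7.6752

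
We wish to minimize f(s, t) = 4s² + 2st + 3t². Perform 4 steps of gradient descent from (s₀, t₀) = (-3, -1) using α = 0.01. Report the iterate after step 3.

∇f = (8s + 2t, 2s + 6t)
Step 1: at (-3, -1), ∇f = (-26, -12) → (-3, -1) − 0.01·(-26, -12) = (-2.74, -0.88)
Step 2: at (-2.74, -0.88), ∇f = (-23.68, -10.76) → (-2.74, -0.88) − 0.01·(-23.68, -10.76) = (-2.5032, -0.7724)
Step 3: at (-2.5032, -0.7724), ∇f = (-21.5704, -9.6408) → (-2.5032, -0.7724) − 0.01·(-21.5704, -9.6408) = (-2.287496, -0.675992)

(-2.287496, -0.675992)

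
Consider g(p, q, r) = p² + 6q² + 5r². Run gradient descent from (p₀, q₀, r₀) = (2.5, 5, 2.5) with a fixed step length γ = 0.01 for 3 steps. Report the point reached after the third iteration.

(2.35298, 3.40736, 1.8225)

∇g = (2p, 12q, 10r)
Step 1: at (2.5, 5, 2.5), ∇g = (5, 60, 25) → (2.5, 5, 2.5) − 0.01·(5, 60, 25) = (2.45, 4.4, 2.25)
Step 2: at (2.45, 4.4, 2.25), ∇g = (4.9, 52.8, 22.5) → (2.45, 4.4, 2.25) − 0.01·(4.9, 52.8, 22.5) = (2.401, 3.872, 2.025)
Step 3: at (2.401, 3.872, 2.025), ∇g = (4.802, 46.464, 20.25) → (2.401, 3.872, 2.025) − 0.01·(4.802, 46.464, 20.25) = (2.35298, 3.40736, 1.8225)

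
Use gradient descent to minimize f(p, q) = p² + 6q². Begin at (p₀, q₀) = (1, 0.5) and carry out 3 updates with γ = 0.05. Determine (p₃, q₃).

(0.729, 0.032)

∇f = (2p, 12q)
(p₁, q₁) = (1, 0.5) − 0.05·(2, 6) = (0.9, 0.2)
(p₂, q₂) = (0.9, 0.2) − 0.05·(1.8, 2.4) = (0.81, 0.08)
(p₃, q₃) = (0.81, 0.08) − 0.05·(1.62, 0.96) = (0.729, 0.032)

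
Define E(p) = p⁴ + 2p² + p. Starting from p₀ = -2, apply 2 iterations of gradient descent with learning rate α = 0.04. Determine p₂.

-0.39597056

E′(p) = 4p³ + 4p + 1
p₁ = -2 − 0.04·(-39) = -0.44
p₂ = -0.44 − 0.04·(-1.100736) = -0.39597056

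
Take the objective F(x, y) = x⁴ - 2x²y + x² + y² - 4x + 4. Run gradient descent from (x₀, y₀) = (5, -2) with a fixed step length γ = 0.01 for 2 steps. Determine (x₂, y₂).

∇F = (4x³ - 4xy + 2x - 4, -2x² + 2y)
(x₁, y₁) = (5, -2) − 0.01·(546, -54) = (-0.46, -1.46)
(x₂, y₂) = (-0.46, -1.46) − 0.01·(-7.995744, -3.3432) = (-0.38004256, -1.426568)

(-0.38004256, -1.426568)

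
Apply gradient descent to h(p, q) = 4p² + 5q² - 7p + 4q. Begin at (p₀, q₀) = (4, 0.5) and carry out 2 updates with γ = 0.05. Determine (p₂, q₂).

∇h = (8p - 7, 10q + 4)
(p₁, q₁) = (4, 0.5) − 0.05·(25, 9) = (2.75, 0.05)
(p₂, q₂) = (2.75, 0.05) − 0.05·(15, 4.5) = (2, -0.175)

(2, -0.175)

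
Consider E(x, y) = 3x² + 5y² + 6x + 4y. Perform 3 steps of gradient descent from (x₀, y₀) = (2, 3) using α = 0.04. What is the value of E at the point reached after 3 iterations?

∇E = (6x + 6, 10y + 4)
(x₁, y₁) = (2, 3) − 0.04·(18, 34) = (1.28, 1.64)
(x₂, y₂) = (1.28, 1.64) − 0.04·(13.68, 20.4) = (0.7328, 0.824)
(x₃, y₃) = (0.7328, 0.824) − 0.04·(10.3968, 12.24) = (0.316928, 0.3344)
E(0.316928, 0.3344) = 4.099614871552

4.099614871552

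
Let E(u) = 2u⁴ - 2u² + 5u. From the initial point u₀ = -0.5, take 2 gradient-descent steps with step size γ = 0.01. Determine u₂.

-0.61835072

E′(u) = 8u³ - 4u + 5
u₁ = -0.5 − 0.01·6 = -0.56
u₂ = -0.56 − 0.01·5.835072 = -0.61835072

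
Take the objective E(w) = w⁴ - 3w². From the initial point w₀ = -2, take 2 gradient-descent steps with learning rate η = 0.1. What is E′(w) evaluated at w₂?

E′(w) = 4w³ - 6w
w₁ = -2 − 0.1·(-20) = 0
w₂ = 0 − 0.1·0 = 0
E′(w) at (0) = 0

0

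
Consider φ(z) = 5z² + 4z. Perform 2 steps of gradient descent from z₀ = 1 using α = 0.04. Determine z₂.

0.104

φ′(z) = 10z + 4
z₁ = 1 − 0.04·14 = 0.44
z₂ = 0.44 − 0.04·8.4 = 0.104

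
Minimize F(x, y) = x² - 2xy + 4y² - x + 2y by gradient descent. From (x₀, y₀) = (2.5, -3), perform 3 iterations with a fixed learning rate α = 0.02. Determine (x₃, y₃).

∇F = (2x - 2y - 1, -2x + 8y + 2)
(x₁, y₁) = (2.5, -3) − 0.02·(10, -27) = (2.3, -2.46)
(x₂, y₂) = (2.3, -2.46) − 0.02·(8.52, -22.28) = (2.1296, -2.0144)
(x₃, y₃) = (2.1296, -2.0144) − 0.02·(7.288, -18.3744) = (1.98384, -1.646912)

(1.98384, -1.646912)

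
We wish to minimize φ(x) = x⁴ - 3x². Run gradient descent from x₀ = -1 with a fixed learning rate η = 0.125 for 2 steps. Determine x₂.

-1.2109375

φ′(x) = 4x³ - 6x
x₁ = -1 − 0.125·2 = -1.25
x₂ = -1.25 − 0.125·(-0.3125) = -1.2109375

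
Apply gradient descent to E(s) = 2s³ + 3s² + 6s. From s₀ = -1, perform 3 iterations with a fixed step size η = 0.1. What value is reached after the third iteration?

E′(s) = 6s² + 6s + 6
Step 1: E′(-1) = 6; s₁ = -1 − 0.1·6 = -1.6
Step 2: E′(-1.6) = 11.76; s₂ = -1.6 − 0.1·11.76 = -2.776
Step 3: E′(-2.776) = 35.581056; s₃ = -2.776 − 0.1·35.581056 = -6.3341056

-6.3341056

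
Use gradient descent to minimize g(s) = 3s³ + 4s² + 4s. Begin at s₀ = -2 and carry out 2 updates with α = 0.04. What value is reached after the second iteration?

-5.326976

g′(s) = 9s² + 8s + 4
Step 1: g′(-2) = 24; s₁ = -2 − 0.04·24 = -2.96
Step 2: g′(-2.96) = 59.1744; s₂ = -2.96 − 0.04·59.1744 = -5.326976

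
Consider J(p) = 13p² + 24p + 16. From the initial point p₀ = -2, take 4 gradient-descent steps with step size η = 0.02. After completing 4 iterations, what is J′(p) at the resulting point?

J′(p) = 26p + 24
p₁ = -2 − 0.02·(-28) = -1.44
p₂ = -1.44 − 0.02·(-13.44) = -1.1712
p₃ = -1.1712 − 0.02·(-6.4512) = -1.042176
p₄ = -1.042176 − 0.02·(-3.096576) = -0.98024448
J′(p) at (-0.98024448) = -1.48635648

-1.48635648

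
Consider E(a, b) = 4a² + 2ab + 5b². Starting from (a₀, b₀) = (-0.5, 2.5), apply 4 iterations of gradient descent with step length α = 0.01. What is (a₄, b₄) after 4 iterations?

∇E = (8a + 2b, 2a + 10b)
(a₁, b₁) = (-0.5, 2.5) − 0.01·(1, 24) = (-0.51, 2.26)
(a₂, b₂) = (-0.51, 2.26) − 0.01·(0.44, 21.58) = (-0.5144, 2.0442)
(a₃, b₃) = (-0.5144, 2.0442) − 0.01·(-0.0268, 19.4132) = (-0.514132, 1.850068)
(a₄, b₄) = (-0.514132, 1.850068) − 0.01·(-0.41292, 17.472416) = (-0.5100028, 1.67534384)

(-0.5100028, 1.67534384)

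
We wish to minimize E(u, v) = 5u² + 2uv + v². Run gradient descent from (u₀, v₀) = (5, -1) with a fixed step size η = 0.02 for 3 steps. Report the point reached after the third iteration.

(2.673728, -1.355328)

∇E = (10u + 2v, 2u + 2v)
Step 1: at (5, -1), ∇E = (48, 8) → (5, -1) − 0.02·(48, 8) = (4.04, -1.16)
Step 2: at (4.04, -1.16), ∇E = (38.08, 5.76) → (4.04, -1.16) − 0.02·(38.08, 5.76) = (3.2784, -1.2752)
Step 3: at (3.2784, -1.2752), ∇E = (30.2336, 4.0064) → (3.2784, -1.2752) − 0.02·(30.2336, 4.0064) = (2.673728, -1.355328)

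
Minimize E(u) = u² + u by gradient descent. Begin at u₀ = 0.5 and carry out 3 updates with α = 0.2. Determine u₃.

E′(u) = 2u + 1
Step 1: E′(0.5) = 2; u₁ = 0.5 − 0.2·2 = 0.1
Step 2: E′(0.1) = 1.2; u₂ = 0.1 − 0.2·1.2 = -0.14
Step 3: E′(-0.14) = 0.72; u₃ = -0.14 − 0.2·0.72 = -0.284

-0.284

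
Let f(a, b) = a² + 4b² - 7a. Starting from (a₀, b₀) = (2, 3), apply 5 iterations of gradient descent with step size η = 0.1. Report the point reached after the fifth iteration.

(3.00848, 0.00096)

∇f = (2a - 7, 8b)
Step 1: at (2, 3), ∇f = (-3, 24) → (2, 3) − 0.1·(-3, 24) = (2.3, 0.6)
Step 2: at (2.3, 0.6), ∇f = (-2.4, 4.8) → (2.3, 0.6) − 0.1·(-2.4, 4.8) = (2.54, 0.12)
Step 3: at (2.54, 0.12), ∇f = (-1.92, 0.96) → (2.54, 0.12) − 0.1·(-1.92, 0.96) = (2.732, 0.024)
Step 4: at (2.732, 0.024), ∇f = (-1.536, 0.192) → (2.732, 0.024) − 0.1·(-1.536, 0.192) = (2.8856, 0.0048)
Step 5: at (2.8856, 0.0048), ∇f = (-1.2288, 0.0384) → (2.8856, 0.0048) − 0.1·(-1.2288, 0.0384) = (3.00848, 0.00096)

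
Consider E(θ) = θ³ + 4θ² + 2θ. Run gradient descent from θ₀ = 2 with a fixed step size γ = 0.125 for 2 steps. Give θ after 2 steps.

-1.3984375

E′(θ) = 3θ² + 8θ + 2
Step 1: E′(2) = 30; θ₁ = 2 − 0.125·30 = -1.75
Step 2: E′(-1.75) = -2.8125; θ₂ = -1.75 − 0.125·(-2.8125) = -1.3984375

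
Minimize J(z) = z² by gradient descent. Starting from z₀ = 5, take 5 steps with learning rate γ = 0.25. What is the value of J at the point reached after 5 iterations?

0.0244140625

J′(z) = 2z
Step 1: J′(5) = 10; z₁ = 5 − 0.25·10 = 2.5
Step 2: J′(2.5) = 5; z₂ = 2.5 − 0.25·5 = 1.25
Step 3: J′(1.25) = 2.5; z₃ = 1.25 − 0.25·2.5 = 0.625
Step 4: J′(0.625) = 1.25; z₄ = 0.625 − 0.25·1.25 = 0.3125
Step 5: J′(0.3125) = 0.625; z₅ = 0.3125 − 0.25·0.625 = 0.15625
J(0.15625) = 0.0244140625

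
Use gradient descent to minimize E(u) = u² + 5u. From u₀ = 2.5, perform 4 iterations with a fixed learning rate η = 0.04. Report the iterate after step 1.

2.1

E′(u) = 2u + 5
u₁ = 2.5 − 0.04·10 = 2.1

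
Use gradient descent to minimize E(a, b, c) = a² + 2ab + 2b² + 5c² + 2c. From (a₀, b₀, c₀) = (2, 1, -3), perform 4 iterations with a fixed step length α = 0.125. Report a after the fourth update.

∇E = (2a + 2b, 2a + 4b, 10c + 2)
Step 1: at (2, 1, -3), ∇E = (6, 8, -28) → (2, 1, -3) − 0.125·(6, 8, -28) = (1.25, 0, 0.5)
Step 2: at (1.25, 0, 0.5), ∇E = (2.5, 2.5, 7) → (1.25, 0, 0.5) − 0.125·(2.5, 2.5, 7) = (0.9375, -0.3125, -0.375)
Step 3: at (0.9375, -0.3125, -0.375), ∇E = (1.25, 0.625, -1.75) → (0.9375, -0.3125, -0.375) − 0.125·(1.25, 0.625, -1.75) = (0.78125, -0.390625, -0.15625)
Step 4: at (0.78125, -0.390625, -0.15625), ∇E = (0.78125, 0, 0.4375) → (0.78125, -0.390625, -0.15625) − 0.125·(0.78125, 0, 0.4375) = (0.68359375, -0.390625, -0.2109375)
a = 0.68359375

0.68359375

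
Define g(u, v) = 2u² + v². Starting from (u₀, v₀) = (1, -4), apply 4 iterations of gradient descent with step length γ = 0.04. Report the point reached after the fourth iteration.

∇g = (4u, 2v)
Step 1: at (1, -4), ∇g = (4, -8) → (1, -4) − 0.04·(4, -8) = (0.84, -3.68)
Step 2: at (0.84, -3.68), ∇g = (3.36, -7.36) → (0.84, -3.68) − 0.04·(3.36, -7.36) = (0.7056, -3.3856)
Step 3: at (0.7056, -3.3856), ∇g = (2.8224, -6.7712) → (0.7056, -3.3856) − 0.04·(2.8224, -6.7712) = (0.592704, -3.114752)
Step 4: at (0.592704, -3.114752), ∇g = (2.370816, -6.229504) → (0.592704, -3.114752) − 0.04·(2.370816, -6.229504) = (0.49787136, -2.86557184)

(0.49787136, -2.86557184)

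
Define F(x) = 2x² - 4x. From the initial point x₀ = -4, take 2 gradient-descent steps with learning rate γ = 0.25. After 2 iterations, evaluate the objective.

F′(x) = 4x - 4
x₁ = -4 − 0.25·(-20) = 1
x₂ = 1 − 0.25·0 = 1
F(1) = -2

-2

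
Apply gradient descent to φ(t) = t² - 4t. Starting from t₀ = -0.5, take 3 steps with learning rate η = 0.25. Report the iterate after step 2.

1.375

φ′(t) = 2t - 4
t₁ = -0.5 − 0.25·(-5) = 0.75
t₂ = 0.75 − 0.25·(-2.5) = 1.375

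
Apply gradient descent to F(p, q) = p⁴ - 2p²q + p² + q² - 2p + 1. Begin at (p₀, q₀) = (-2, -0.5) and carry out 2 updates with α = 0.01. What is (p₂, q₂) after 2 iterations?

(-1.34471552, -0.351872)

∇F = (4p³ - 4pq + 2p - 2, -2p² + 2q)
Step 1: at (-2, -0.5), ∇F = (-42, -9) → (-2, -0.5) − 0.01·(-42, -9) = (-1.58, -0.41)
Step 2: at (-1.58, -0.41), ∇F = (-23.528448, -5.8128) → (-1.58, -0.41) − 0.01·(-23.528448, -5.8128) = (-1.34471552, -0.351872)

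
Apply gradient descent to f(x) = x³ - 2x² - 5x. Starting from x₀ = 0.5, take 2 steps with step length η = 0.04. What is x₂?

f′(x) = 3x² - 4x - 5
Step 1: f′(0.5) = -6.25; x₁ = 0.5 − 0.04·(-6.25) = 0.75
Step 2: f′(0.75) = -6.3125; x₂ = 0.75 − 0.04·(-6.3125) = 1.0025

1.0025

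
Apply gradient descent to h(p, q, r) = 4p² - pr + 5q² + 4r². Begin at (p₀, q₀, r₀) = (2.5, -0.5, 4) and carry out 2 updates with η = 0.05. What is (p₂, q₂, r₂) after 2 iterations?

(1.14625, -0.125, 1.6)

∇h = (8p - r, 10q, -p + 8r)
(p₁, q₁, r₁) = (2.5, -0.5, 4) − 0.05·(16, -5, 29.5) = (1.7, -0.25, 2.525)
(p₂, q₂, r₂) = (1.7, -0.25, 2.525) − 0.05·(11.075, -2.5, 18.5) = (1.14625, -0.125, 1.6)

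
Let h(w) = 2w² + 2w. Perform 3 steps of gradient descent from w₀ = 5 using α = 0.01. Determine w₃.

4.366048

h′(w) = 4w + 2
Step 1: h′(5) = 22; w₁ = 5 − 0.01·22 = 4.78
Step 2: h′(4.78) = 21.12; w₂ = 4.78 − 0.01·21.12 = 4.5688
Step 3: h′(4.5688) = 20.2752; w₃ = 4.5688 − 0.01·20.2752 = 4.366048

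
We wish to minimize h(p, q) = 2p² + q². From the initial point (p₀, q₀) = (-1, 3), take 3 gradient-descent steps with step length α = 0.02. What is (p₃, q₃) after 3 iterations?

∇h = (4p, 2q)
Step 1: at (-1, 3), ∇h = (-4, 6) → (-1, 3) − 0.02·(-4, 6) = (-0.92, 2.88)
Step 2: at (-0.92, 2.88), ∇h = (-3.68, 5.76) → (-0.92, 2.88) − 0.02·(-3.68, 5.76) = (-0.8464, 2.7648)
Step 3: at (-0.8464, 2.7648), ∇h = (-3.3856, 5.5296) → (-0.8464, 2.7648) − 0.02·(-3.3856, 5.5296) = (-0.778688, 2.654208)

(-0.778688, 2.654208)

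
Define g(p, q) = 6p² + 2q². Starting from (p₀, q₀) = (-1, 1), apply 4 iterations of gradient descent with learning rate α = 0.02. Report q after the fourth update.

0.71639296

∇g = (12p, 4q)
Step 1: at (-1, 1), ∇g = (-12, 4) → (-1, 1) − 0.02·(-12, 4) = (-0.76, 0.92)
Step 2: at (-0.76, 0.92), ∇g = (-9.12, 3.68) → (-0.76, 0.92) − 0.02·(-9.12, 3.68) = (-0.5776, 0.8464)
Step 3: at (-0.5776, 0.8464), ∇g = (-6.9312, 3.3856) → (-0.5776, 0.8464) − 0.02·(-6.9312, 3.3856) = (-0.438976, 0.778688)
Step 4: at (-0.438976, 0.778688), ∇g = (-5.267712, 3.114752) → (-0.438976, 0.778688) − 0.02·(-5.267712, 3.114752) = (-0.33362176, 0.71639296)
q = 0.71639296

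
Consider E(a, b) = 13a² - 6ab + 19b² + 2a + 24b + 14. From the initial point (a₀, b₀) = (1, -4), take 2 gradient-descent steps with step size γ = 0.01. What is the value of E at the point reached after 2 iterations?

37.82325216

∇E = (26a - 6b + 2, -6a + 38b + 24)
(a₁, b₁) = (1, -4) − 0.01·(52, -134) = (0.48, -2.66)
(a₂, b₂) = (0.48, -2.66) − 0.01·(30.44, -79.96) = (0.1756, -1.8604)
E(0.1756, -1.8604) = 37.82325216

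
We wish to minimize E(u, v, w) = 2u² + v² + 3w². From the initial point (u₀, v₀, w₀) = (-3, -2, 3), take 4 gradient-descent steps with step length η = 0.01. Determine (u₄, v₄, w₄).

∇E = (4u, 2v, 6w)
Step 1: at (-3, -2, 3), ∇E = (-12, -4, 18) → (-3, -2, 3) − 0.01·(-12, -4, 18) = (-2.88, -1.96, 2.82)
Step 2: at (-2.88, -1.96, 2.82), ∇E = (-11.52, -3.92, 16.92) → (-2.88, -1.96, 2.82) − 0.01·(-11.52, -3.92, 16.92) = (-2.7648, -1.9208, 2.6508)
Step 3: at (-2.7648, -1.9208, 2.6508), ∇E = (-11.0592, -3.8416, 15.9048) → (-2.7648, -1.9208, 2.6508) − 0.01·(-11.0592, -3.8416, 15.9048) = (-2.654208, -1.882384, 2.491752)
Step 4: at (-2.654208, -1.882384, 2.491752), ∇E = (-10.616832, -3.764768, 14.950512) → (-2.654208, -1.882384, 2.491752) − 0.01·(-10.616832, -3.764768, 14.950512) = (-2.54803968, -1.84473632, 2.34224688)

(-2.54803968, -1.84473632, 2.34224688)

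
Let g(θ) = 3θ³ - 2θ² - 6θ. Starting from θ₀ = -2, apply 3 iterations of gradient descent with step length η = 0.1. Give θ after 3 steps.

-1337.9982544

g′(θ) = 9θ² - 4θ - 6
Step 1: g′(-2) = 38; θ₁ = -2 − 0.1·38 = -5.8
Step 2: g′(-5.8) = 319.96; θ₂ = -5.8 − 0.1·319.96 = -37.796
Step 3: g′(-37.796) = 13002.022544; θ₃ = -37.796 − 0.1·13002.022544 = -1337.9982544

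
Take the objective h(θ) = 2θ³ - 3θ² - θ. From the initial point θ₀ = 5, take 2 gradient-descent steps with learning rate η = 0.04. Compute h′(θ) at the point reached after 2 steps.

h′(θ) = 6θ² - 6θ - 1
Step 1: h′(5) = 119; θ₁ = 5 − 0.04·119 = 0.24
Step 2: h′(0.24) = -2.0944; θ₂ = 0.24 − 0.04·(-2.0944) = 0.323776
h′(θ) at (0.323776) = -2.313670610944

-2.313670610944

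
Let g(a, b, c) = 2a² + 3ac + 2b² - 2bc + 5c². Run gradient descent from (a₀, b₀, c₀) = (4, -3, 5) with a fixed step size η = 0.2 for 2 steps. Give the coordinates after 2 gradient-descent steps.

∇g = (4a + 3c, 4b - 2c, 3a - 2b + 10c)
Step 1: at (4, -3, 5), ∇g = (31, -22, 68) → (4, -3, 5) − 0.2·(31, -22, 68) = (-2.2, 1.4, -8.6)
Step 2: at (-2.2, 1.4, -8.6), ∇g = (-34.6, 22.8, -95.4) → (-2.2, 1.4, -8.6) − 0.2·(-34.6, 22.8, -95.4) = (4.72, -3.16, 10.48)

(4.72, -3.16, 10.48)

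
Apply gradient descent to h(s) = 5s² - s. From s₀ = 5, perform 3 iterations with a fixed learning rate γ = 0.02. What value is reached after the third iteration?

h′(s) = 10s - 1
Step 1: h′(5) = 49; s₁ = 5 − 0.02·49 = 4.02
Step 2: h′(4.02) = 39.2; s₂ = 4.02 − 0.02·39.2 = 3.236
Step 3: h′(3.236) = 31.36; s₃ = 3.236 − 0.02·31.36 = 2.6088

2.6088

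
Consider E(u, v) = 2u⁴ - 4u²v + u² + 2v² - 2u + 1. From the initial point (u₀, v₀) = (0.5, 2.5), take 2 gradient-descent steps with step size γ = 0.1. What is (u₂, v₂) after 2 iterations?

∇E = (8u³ - 8uv + 2u - 2, -4u² + 4v)
(u₁, v₁) = (0.5, 2.5) − 0.1·(-10, 9) = (1.5, 1.6)
(u₂, v₂) = (1.5, 1.6) − 0.1·(8.8, -2.6) = (0.62, 1.86)

(0.62, 1.86)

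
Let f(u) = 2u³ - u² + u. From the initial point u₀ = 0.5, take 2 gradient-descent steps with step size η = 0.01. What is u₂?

0.4705865

f′(u) = 6u² - 2u + 1
Step 1: f′(0.5) = 1.5; u₁ = 0.5 − 0.01·1.5 = 0.485
Step 2: f′(0.485) = 1.44135; u₂ = 0.485 − 0.01·1.44135 = 0.4705865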